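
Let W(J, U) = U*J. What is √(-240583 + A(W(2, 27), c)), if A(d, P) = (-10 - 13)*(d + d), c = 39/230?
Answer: I*√243067 ≈ 493.02*I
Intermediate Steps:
c = 39/230 (c = 39*(1/230) = 39/230 ≈ 0.16957)
W(J, U) = J*U
A(d, P) = -46*d
√(-240583 + A(W(2, 27), c)) = √(-240583 - 92*27) = √(-240583 - 46*54) = √(-240583 - 2484) = √(-243067) = I*√243067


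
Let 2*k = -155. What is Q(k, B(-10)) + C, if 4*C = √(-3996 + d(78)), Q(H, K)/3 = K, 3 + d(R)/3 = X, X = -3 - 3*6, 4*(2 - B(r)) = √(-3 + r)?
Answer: 6 - 3*I*√13/4 + 3*I*√113/2 ≈ 6.0 + 13.241*I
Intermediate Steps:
B(r) = 2 - √(-3 + r)/4
k = -155/2 (k = (½)*(-155) = -155/2 ≈ -77.500)
X = -21 (X = -3 - 18 = -21)
d(R) = -72 (d(R) = -9 + 3*(-21) = -9 - 63 = -72)
Q(H, K) = 3*K
C = 3*I*√113/2 (C = √(-3996 - 72)/4 = √(-4068)/4 = (6*I*√113)/4 = 3*I*√113/2 ≈ 15.945*I)
Q(k, B(-10)) + C = 3*(2 - √(-3 - 10)/4) + 3*I*√113/2 = 3*(2 - I*√13/4) + 3*I*√113/2 = (6 - 3*I*√13/4) + 3*I*√113/2 = 6 - 3*I*√13/4 + 3*I*√113/2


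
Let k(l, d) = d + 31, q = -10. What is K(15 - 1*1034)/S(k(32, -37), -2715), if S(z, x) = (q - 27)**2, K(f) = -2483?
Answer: -2483/1369 ≈ -1.8137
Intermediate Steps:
q = -10 (q = -2*5 = -10)
k(l, d) = 31 + d
S(z, x) = 1369 (S(z, x) = (-10 - 27)**2 = (-37)**2 = 1369)
K(15 - 1*1034)/S(k(32, -37), -2715) = -2483/1369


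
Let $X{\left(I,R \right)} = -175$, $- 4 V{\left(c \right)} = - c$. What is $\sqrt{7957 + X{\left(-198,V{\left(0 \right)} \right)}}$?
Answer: $\sqrt{7782} \approx 88.216$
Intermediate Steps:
$V{\left(c \right)} = \frac{c}{4}$ ($V{\left(c \right)} = - \frac{\left(-1\right) c}{4} = \frac{c}{4}$)
$\sqrt{7957 + X{\left(-198,V{\left(0 \right)} \right)}} = \sqrt{7957 - 175} = \sqrt{7782}$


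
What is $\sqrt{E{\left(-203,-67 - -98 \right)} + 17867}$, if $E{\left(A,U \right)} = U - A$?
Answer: $\sqrt{18101} \approx 134.54$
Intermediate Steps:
$\sqrt{E{\left(-203,-67 - -98 \right)} + 17867} = \sqrt{\left(\left(-67 - -98\right) - -203\right) + 17867} = \sqrt{\left(\left(-67 + 98\right) + 203\right) + 17867} = \sqrt{\left(31 + 203\right) + 17867} = \sqrt{234 + 17867} = \sqrt{18101}$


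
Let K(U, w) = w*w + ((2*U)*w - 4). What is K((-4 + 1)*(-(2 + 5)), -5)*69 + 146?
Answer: -12895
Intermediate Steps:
K(U, w) = -4 + w² + 2*U*w (K(U, w) = w² + (2*U*w - 4) = w² + (-4 + 2*U*w) = -4 + w² + 2*U*w)
K((-4 + 1)*(-(2 + 5)), -5)*69 + 146 = (-4 + (-5)² + 2*((-4 + 1)*(-(2 + 5)))*(-5))*69 + 146 = (-4 + 25 + 2*(-(-3)*7)*(-5))*69 + 146 = (-4 + 25 + 2*(-3*(-7))*(-5))*69 + 146 = (-4 + 25 + 2*21*(-5))*69 + 146 = (-4 + 25 - 210)*69 + 146 = -189*69 + 146 = -13041 + 146 = -12895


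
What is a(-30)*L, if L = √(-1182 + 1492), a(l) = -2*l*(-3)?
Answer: -180*√310 ≈ -3169.2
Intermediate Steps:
a(l) = 6*l
L = √310 ≈ 17.607
a(-30)*L = (6*(-30))*√310 = -180*√310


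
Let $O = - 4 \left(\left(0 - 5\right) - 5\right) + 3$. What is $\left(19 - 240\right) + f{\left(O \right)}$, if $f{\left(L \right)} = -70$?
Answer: $-291$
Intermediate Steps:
$O = 43$ ($O = - 4 \left(-5 - 5\right) + 3 = \left(-4\right) \left(-10\right) + 3 = 40 + 3 = 43$)
$\left(19 - 240\right) + f{\left(O \right)} = \left(19 - 240\right) - 70 = -221 - 70 = -291$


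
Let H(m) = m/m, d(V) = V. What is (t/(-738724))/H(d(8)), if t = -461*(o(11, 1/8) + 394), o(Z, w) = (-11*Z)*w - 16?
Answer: 1338283/5909792 ≈ 0.22645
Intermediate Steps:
o(Z, w) = -16 - 11*Z*w (o(Z, w) = -11*Z*w - 16 = -16 - 11*Z*w)
H(m) = 1
t = -1338283/8 (t = -461*((-16 - 11*11/8) + 394) = -461*((-16 - 11*11*⅛) + 394) = -461*((-16 - 121/8) + 394) = -461*(-249/8 + 394) = -461*2903/8 = -1338283/8 ≈ -1.6729e+5)
(t/(-738724))/H(d(8)) = -1338283/8/(-738724)/1 = -1338283/8*(-1/738724)*1 = (1338283/5909792)*1 = 1338283/5909792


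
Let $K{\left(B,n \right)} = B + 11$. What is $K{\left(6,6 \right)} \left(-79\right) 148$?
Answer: $-198764$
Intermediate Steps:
$K{\left(B,n \right)} = 11 + B$
$K{\left(6,6 \right)} \left(-79\right) 148 = \left(11 + 6\right) \left(-79\right) 148 = 17 \left(-79\right) 148 = \left(-1343\right) 148 = -198764$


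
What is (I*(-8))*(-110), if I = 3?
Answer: 2640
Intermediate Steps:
(I*(-8))*(-110) = (3*(-8))*(-110) = -24*(-110) = 2640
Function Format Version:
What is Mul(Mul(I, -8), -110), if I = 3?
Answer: 2640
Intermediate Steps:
Mul(Mul(I, -8), -110) = Mul(Mul(3, -8), -110) = Mul(-24, -110) = 2640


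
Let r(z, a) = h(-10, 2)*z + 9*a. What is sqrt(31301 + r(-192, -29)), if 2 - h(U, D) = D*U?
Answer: 8*sqrt(419) ≈ 163.76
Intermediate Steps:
h(U, D) = 2 - D*U
r(z, a) = 9*a + 22*z (r(z, a) = (2 - 1*2*(-10))*z + 9*a = (2 + 20)*z + 9*a = 22*z + 9*a = 9*a + 22*z)
sqrt(31301 + r(-192, -29)) = sqrt(31301 + (9*(-29) + 22*(-192))) = sqrt(31301 + (-261 - 4224)) = sqrt(31301 - 4485) = sqrt(26816) = 8*sqrt(419)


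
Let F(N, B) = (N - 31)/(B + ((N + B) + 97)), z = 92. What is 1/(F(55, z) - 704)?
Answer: -14/9855 ≈ -0.0014206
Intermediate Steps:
F(N, B) = (-31 + N)/(97 + N + 2*B) (F(N, B) = (-31 + N)/(B + ((B + N) + 97)) = (-31 + N)/(B + (97 + B + N)) = (-31 + N)/(97 + N + 2*B))
1/(F(55, z) - 704) = 1/((-31 + 55)/(97 + 55 + 2*92) - 704) = 1/(24/(97 + 55 + 184) - 704) = 1/(24/336 - 704) = 1/((1/336)*24 - 704) = 1/(1/14 - 704) = 1/(-9855/14) = -14/9855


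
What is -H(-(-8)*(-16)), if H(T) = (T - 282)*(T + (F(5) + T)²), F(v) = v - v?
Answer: 6664960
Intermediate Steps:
F(v) = 0
H(T) = (-282 + T)*(T + T²) (H(T) = (T - 282)*(T + (0 + T)²) = (-282 + T)*(T + T²))
-H(-(-8)*(-16)) = -(-(-8)*(-16))*(-282 + (-(-8)*(-16))² - (-2248)*(-1*(-16))) = -(-8*16)*(-282 + (-8*16)² - (-2248)*16) = -(-128)*(-282 + (-128)² - 281*(-128)) = -(-128)*(-282 + 16384 + 35968) = -(-128)*52070 = -1*(-6664960) = 6664960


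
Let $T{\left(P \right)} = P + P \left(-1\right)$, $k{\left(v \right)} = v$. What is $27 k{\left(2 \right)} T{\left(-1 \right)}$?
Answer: $0$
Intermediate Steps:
$T{\left(P \right)} = 0$ ($T{\left(P \right)} = P - P = 0$)
$27 k{\left(2 \right)} T{\left(-1 \right)} = 27 \cdot 2 \cdot 0 = 54 \cdot 0 = 0$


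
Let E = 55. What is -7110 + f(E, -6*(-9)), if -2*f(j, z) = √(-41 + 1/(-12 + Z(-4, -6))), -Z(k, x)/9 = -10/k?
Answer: -7110 - I*√195339/138 ≈ -7110.0 - 3.2027*I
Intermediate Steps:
Z(k, x) = 90/k (Z(k, x) = -(-90)/k = 90/k)
f(j, z) = -I*√195339/138 (f(j, z) = -√(-41 + 1/(-12 + 90/(-4)))/2 = -√(-41 + 1/(-12 + 90*(-¼)))/2 = -√(-41 + 1/(-12 - 45/2))/2 = -√(-41 + 1/(-69/2))/2 = -√(-41 - 2/69)/2 = -I*√195339/138)
-7110 + f(E, -6*(-9)) = -7110 - I*√195339/138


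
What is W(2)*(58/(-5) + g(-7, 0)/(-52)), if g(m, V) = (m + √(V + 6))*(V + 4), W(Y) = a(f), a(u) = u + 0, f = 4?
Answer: -2876/65 - 4*√6/13 ≈ -45.000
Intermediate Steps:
a(u) = u
W(Y) = 4
g(m, V) = (4 + V)*(m + √(6 + V)) (g(m, V) = (m + √(6 + V))*(4 + V) = (4 + V)*(m + √(6 + V)))
W(2)*(58/(-5) + g(-7, 0)/(-52)) = 4*(58/(-5) + (4*(-7) + 4*√(6 + 0) + 0*(-7) + 0*√(6 + 0))/(-52)) = 4*(58*(-⅕) + (-28 + 4*√6 + 0 + 0*√6)*(-1/52)) = 4*(-58/5 + (-28 + 4*√6 + 0 + 0)*(-1/52)) = 4*(-58/5 + (-28 + 4*√6)*(-1/52)) = 4*(-58/5 + (7/13 - √6/13)) = 4*(-719/65 - √6/13) = -2876/65 - 4*√6/13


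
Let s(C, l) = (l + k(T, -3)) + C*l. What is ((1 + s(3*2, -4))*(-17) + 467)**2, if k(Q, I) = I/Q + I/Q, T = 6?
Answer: 889249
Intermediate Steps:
k(Q, I) = 2*I/Q
s(C, l) = -1 + l + C*l (s(C, l) = (l + 2*(-3)/6) + C*l = (l + 2*(-3)*(1/6)) + C*l = (l - 1) + C*l = (-1 + l) + C*l = -1 + l + C*l)
((1 + s(3*2, -4))*(-17) + 467)**2 = ((1 + (-1 - 4 + (3*2)*(-4)))*(-17) + 467)**2 = ((1 + (-1 - 4 + 6*(-4)))*(-17) + 467)**2 = ((1 + (-1 - 4 - 24))*(-17) + 467)**2 = ((1 - 29)*(-17) + 467)**2 = (-28*(-17) + 467)**2 = (476 + 467)**2 = 943**2 = 889249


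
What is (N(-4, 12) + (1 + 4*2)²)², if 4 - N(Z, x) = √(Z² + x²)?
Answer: 7385 - 680*√10 ≈ 5234.6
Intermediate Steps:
N(Z, x) = 4 - √(Z² + x²)
(N(-4, 12) + (1 + 4*2)²)² = ((4 - √((-4)² + 12²)) + (1 + 4*2)²)² = ((4 - √(16 + 144)) + (1 + 8)²)² = ((4 - √160) + 9²)² = ((4 - 4*√10) + 81)² = (85 - 4*√10)²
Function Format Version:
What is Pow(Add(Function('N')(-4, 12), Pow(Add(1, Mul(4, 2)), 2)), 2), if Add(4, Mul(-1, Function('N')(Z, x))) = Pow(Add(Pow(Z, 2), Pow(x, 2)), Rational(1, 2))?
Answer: Add(7385, Mul(-680, Pow(10, Rational(1, 2)))) ≈ 5234.6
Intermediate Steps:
Function('N')(Z, x) = Add(4, Mul(-1, Pow(Add(Pow(Z, 2), Pow(x, 2)), Rational(1, 2))))
Pow(Add(Function('N')(-4, 12), Pow(Add(1, Mul(4, 2)), 2)), 2) = Pow(Add(Add(4, Mul(-1, Pow(Add(Pow(-4, 2), Pow(12, 2)), Rational(1, 2)))), Pow(Add(1, Mul(4, 2)), 2)), 2) = Pow(Add(Add(4, Mul(-1, Pow(Add(16, 144), Rational(1, 2)))), Pow(Add(1, 8), 2)), 2) = Pow(Add(Add(4, Mul(-1, Pow(160, Rational(1, 2)))), Pow(9, 2)), 2) = Pow(Add(Add(4, Mul(-1, Mul(4, Pow(10, Rational(1, 2))))), 81), 2) = Pow(Add(Add(4, Mul(-4, Pow(10, Rational(1, 2)))), 81), 2) = Pow(Add(85, Mul(-4, Pow(10, Rational(1, 2)))), 2)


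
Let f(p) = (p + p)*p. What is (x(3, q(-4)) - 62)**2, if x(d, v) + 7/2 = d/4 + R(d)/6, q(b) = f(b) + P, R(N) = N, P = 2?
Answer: 66049/16 ≈ 4128.1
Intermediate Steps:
f(p) = 2*p**2 (f(p) = (2*p)*p = 2*p**2)
q(b) = 2 + 2*b**2 (q(b) = 2*b**2 + 2 = 2 + 2*b**2)
x(d, v) = -7/2 + 5*d/12 (x(d, v) = -7/2 + (d/4 + d/6) = -7/2 + 5*d/12)
(x(3, q(-4)) - 62)**2 = ((-7/2 + (5/12)*3) - 62)**2 = ((-7/2 + 5/4) - 62)**2 = (-9/4 - 62)**2 = (-257/4)**2 = 66049/16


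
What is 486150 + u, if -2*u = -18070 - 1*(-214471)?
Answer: 775899/2 ≈ 3.8795e+5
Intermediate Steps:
u = -196401/2 (u = -(-18070 - 1*(-214471))/2 = -(-18070 + 214471)/2 = -½*196401 = -196401/2 ≈ -98201.)
486150 + u = 486150 - 196401/2 = 775899/2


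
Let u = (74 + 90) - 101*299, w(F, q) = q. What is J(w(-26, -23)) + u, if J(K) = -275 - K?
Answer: -30287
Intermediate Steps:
u = -30035 (u = 164 - 30199 = -30035)
J(w(-26, -23)) + u = (-275 - 1*(-23)) - 30035 = (-275 + 23) - 30035 = -252 - 30035 = -30287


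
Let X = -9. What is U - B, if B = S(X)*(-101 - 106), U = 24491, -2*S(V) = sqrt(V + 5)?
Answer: 24491 - 207*I ≈ 24491.0 - 207.0*I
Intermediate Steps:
S(V) = -sqrt(5 + V)/2 (S(V) = -sqrt(V + 5)/2 = -sqrt(5 + V)/2)
B = 207*I (B = (-sqrt(5 - 9)/2)*(-101 - 106) = -I*(-207) = 207*I ≈ 207.0*I)
U - B = 24491 - 207*I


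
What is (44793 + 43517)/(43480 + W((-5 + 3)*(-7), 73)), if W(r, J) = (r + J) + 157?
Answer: 44155/21862 ≈ 2.0197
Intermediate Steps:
W(r, J) = 157 + J + r (W(r, J) = (J + r) + 157 = 157 + J + r)
(44793 + 43517)/(43480 + W((-5 + 3)*(-7), 73)) = (44793 + 43517)/(43480 + (157 + 73 + (-5 + 3)*(-7))) = 88310/(43480 + (157 + 73 - 2*(-7))) = 88310/(43480 + (157 + 73 + 14)) = 88310/(43480 + 244) = 88310/43724 = 88310*(1/43724) = 44155/21862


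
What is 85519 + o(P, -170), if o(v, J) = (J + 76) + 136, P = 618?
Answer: 85561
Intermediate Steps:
o(v, J) = 212 + J (o(v, J) = (76 + J) + 136 = 212 + J)
85519 + o(P, -170) = 85519 + (212 - 170) = 85519 + 42 = 85561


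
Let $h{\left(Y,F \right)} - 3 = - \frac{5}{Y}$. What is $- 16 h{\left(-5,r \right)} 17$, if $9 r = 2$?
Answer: $-1088$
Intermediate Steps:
$r = \frac{2}{9}$ ($r = \frac{1}{9} \cdot 2 = \frac{2}{9} \approx 0.22222$)
$h{\left(Y,F \right)} = 3 - \frac{5}{Y}$
$- 16 h{\left(-5,r \right)} 17 = - 16 \left(3 - \frac{5}{-5}\right) 17 = - 16 \left(3 - -1\right) 17 = - 16 \left(3 + 1\right) 17 = \left(-16\right) 4 \cdot 17 = \left(-64\right) 17 = -1088$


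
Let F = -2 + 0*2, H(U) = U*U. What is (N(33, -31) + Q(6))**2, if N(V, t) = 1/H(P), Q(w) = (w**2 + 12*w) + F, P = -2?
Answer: 180625/16 ≈ 11289.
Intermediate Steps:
H(U) = U**2
F = -2 (F = -2 + 0 = -2)
Q(w) = -2 + w**2 + 12*w (Q(w) = (w**2 + 12*w) - 2 = -2 + w**2 + 12*w)
N(V, t) = 1/4 (N(V, t) = 1/((-2)**2) = 1/4)
(N(33, -31) + Q(6))**2 = (1/4 + (-2 + 6**2 + 12*6))**2 = (1/4 + (-2 + 36 + 72))**2 = (1/4 + 106)**2 = (425/4)**2 = 180625/16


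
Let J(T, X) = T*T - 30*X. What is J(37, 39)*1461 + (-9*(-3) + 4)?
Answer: 290770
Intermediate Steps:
J(T, X) = T² - 30*X
J(37, 39)*1461 + (-9*(-3) + 4) = (37² - 30*39)*1461 + (-9*(-3) + 4) = (1369 - 1170)*1461 + (27 + 4) = 199*1461 + 31 = 290739 + 31 = 290770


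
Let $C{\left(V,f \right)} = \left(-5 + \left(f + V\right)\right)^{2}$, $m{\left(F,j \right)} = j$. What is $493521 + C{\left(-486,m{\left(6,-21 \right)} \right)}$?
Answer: $755665$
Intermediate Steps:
$C{\left(V,f \right)} = \left(-5 + V + f\right)^{2}$ ($C{\left(V,f \right)} = \left(-5 + \left(V + f\right)\right)^{2} = \left(-5 + V + f\right)^{2}$)
$493521 + C{\left(-486,m{\left(6,-21 \right)} \right)} = 493521 + \left(-5 - 486 - 21\right)^{2} = 493521 + \left(-512\right)^{2} = 493521 + 262144 = 755665$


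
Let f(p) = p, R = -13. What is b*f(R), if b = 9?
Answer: -117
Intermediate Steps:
b*f(R) = 9*(-13) = -117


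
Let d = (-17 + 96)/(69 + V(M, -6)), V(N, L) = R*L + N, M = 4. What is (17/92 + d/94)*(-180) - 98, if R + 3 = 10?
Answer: -4562213/33511 ≈ -136.14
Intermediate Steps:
R = 7 (R = -3 + 10 = 7)
V(N, L) = N + 7*L (V(N, L) = 7*L + N = N + 7*L)
d = 79/31 (d = (-17 + 96)/(69 + (4 + 7*(-6))) = 79/(69 + (4 - 42)) = 79/(69 - 38) = 79/31 ≈ 2.5484)
(17/92 + d/94)*(-180) - 98 = (17/92 + (79/31)/94)*(-180) - 98 = (17*(1/92) + (79/31)*(1/94))*(-180) - 98 = (17/92 + 79/2914)*(-180) - 98 = (28403/134044)*(-180) - 98 = -1278135/33511 - 98 = -4562213/33511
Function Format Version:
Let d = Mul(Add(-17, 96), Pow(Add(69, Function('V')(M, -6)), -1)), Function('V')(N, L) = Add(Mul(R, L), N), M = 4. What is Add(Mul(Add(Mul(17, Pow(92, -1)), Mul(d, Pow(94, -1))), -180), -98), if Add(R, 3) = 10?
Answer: Rational(-4562213, 33511) ≈ -136.14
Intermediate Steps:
R = 7 (R = Add(-3, 10) = 7)
Function('V')(N, L) = Add(N, Mul(7, L)) (Function('V')(N, L) = Add(Mul(7, L), N) = Add(N, Mul(7, L)))
d = Rational(79, 31) (d = Mul(Add(-17, 96), Pow(Add(69, Add(4, Mul(7, -6))), -1)) = Mul(79, Pow(Add(69, Add(4, -42)), -1)) = Mul(79, Pow(Add(69, -38), -1)) = Mul(79, Pow(31, -1)) = Mul(79, Rational(1, 31)) = Rational(79, 31) ≈ 2.5484)
Add(Mul(Add(Mul(17, Pow(92, -1)), Mul(d, Pow(94, -1))), -180), -98) = Add(Mul(Add(Mul(17, Pow(92, -1)), Mul(Rational(79, 31), Pow(94, -1))), -180), -98) = Add(Mul(Add(Mul(17, Rational(1, 92)), Mul(Rational(79, 31), Rational(1, 94))), -180), -98) = Add(Mul(Add(Rational(17, 92), Rational(79, 2914)), -180), -98) = Add(Mul(Rational(28403, 134044), -180), -98) = Add(Rational(-1278135, 33511), -98) = Rational(-4562213, 33511)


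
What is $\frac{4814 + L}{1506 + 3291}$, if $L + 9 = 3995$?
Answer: $\frac{8800}{4797} \approx 1.8345$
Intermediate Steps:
$L = 3986$ ($L = -9 + 3995 = 3986$)
$\frac{4814 + L}{1506 + 3291} = \frac{4814 + 3986}{1506 + 3291} = \frac{8800}{4797}$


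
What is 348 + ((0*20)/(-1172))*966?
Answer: 348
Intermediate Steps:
348 + ((0*20)/(-1172))*966 = 348 + (0*(-1/1172))*966 = 348 + 0*966 = 348 + 0 = 348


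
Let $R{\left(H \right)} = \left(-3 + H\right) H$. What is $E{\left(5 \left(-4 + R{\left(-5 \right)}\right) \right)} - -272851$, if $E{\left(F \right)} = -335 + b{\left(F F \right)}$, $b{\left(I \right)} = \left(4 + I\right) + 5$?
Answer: $304925$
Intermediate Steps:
$b{\left(I \right)} = 9 + I$
$R{\left(H \right)} = H \left(-3 + H\right)$
$E{\left(F \right)} = -326 + F^{2}$ ($E{\left(F \right)} = -335 + \left(9 + F F\right) = -335 + \left(9 + F^{2}\right) = -326 + F^{2}$)
$E{\left(5 \left(-4 + R{\left(-5 \right)}\right) \right)} - -272851 = \left(-326 + \left(5 \left(-4 - 5 \left(-3 - 5\right)\right)\right)^{2}\right) - -272851 = \left(-326 + \left(5 \left(-4 - -40\right)\right)^{2}\right) + 272851 = \left(-326 + \left(5 \left(-4 + 40\right)\right)^{2}\right) + 272851 = \left(-326 + \left(5 \cdot 36\right)^{2}\right) + 272851 = \left(-326 + 180^{2}\right) + 272851 = \left(-326 + 32400\right) + 272851 = 32074 + 272851 = 304925$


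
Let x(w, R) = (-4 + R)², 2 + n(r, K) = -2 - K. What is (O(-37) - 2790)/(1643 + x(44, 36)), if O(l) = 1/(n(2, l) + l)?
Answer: -11161/10668 ≈ -1.0462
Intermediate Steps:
n(r, K) = -4 - K (n(r, K) = -2 + (-2 - K) = -4 - K)
O(l) = -¼ (O(l) = 1/((-4 - l) + l) = 1/(-4) = -¼)
(O(-37) - 2790)/(1643 + x(44, 36)) = (-¼ - 2790)/(1643 + (-4 + 36)²) = -11161/(4*(1643 + 32²)) = -11161/(4*(1643 + 1024)) = -11161/4/2667 = -11161/4*1/2667 = -11161/10668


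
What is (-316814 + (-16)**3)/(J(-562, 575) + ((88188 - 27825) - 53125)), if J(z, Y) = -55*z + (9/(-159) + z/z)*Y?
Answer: -447585/53963 ≈ -8.2943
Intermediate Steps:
J(z, Y) = -55*z + 50*Y/53 (J(z, Y) = -55*z + (9*(-1/159) + 1)*Y = -55*z + (-3/53 + 1)*Y = -55*z + 50*Y/53)
(-316814 + (-16)**3)/(J(-562, 575) + ((88188 - 27825) - 53125)) = (-316814 + (-16)**3)/((-55*(-562) + (50/53)*575) + ((88188 - 27825) - 53125)) = (-316814 - 4096)/((30910 + 28750/53) + (60363 - 53125)) = -320910/(1666980/53 + 7238) = -320910/2050594/53 = -320910*53/2050594 = -447585/53963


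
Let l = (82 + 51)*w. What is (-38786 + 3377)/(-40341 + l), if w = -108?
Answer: 11803/18235 ≈ 0.64727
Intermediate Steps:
l = -14364 (l = (82 + 51)*(-108) = 133*(-108) = -14364)
(-38786 + 3377)/(-40341 + l) = (-38786 + 3377)/(-40341 - 14364) = -35409/(-54705) = -35409*(-1/54705) = 11803/18235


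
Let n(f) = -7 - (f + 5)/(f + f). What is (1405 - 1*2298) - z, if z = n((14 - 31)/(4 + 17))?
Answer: -15106/17 ≈ -888.59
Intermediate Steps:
n(f) = -7 - (5 + f)/(2*f)
z = -75/17 (z = 5*(-1 - 3*(14 - 31)/(4 + 17))/(2*(((14 - 31)/(4 + 17)))) = 5*(-1 - (-51)/21)/(2*((-17/21))) = 5*(-1 - (-51)/21)/(2*((-17*1/21))) = 5*(-1 - 3*(-17/21))/(2*(-17/21)) = (5/2)*(-21/17)*(-1 + 17/7) = (5/2)*(-21/17)*(10/7) = -75/17 ≈ -4.4118)
(1405 - 1*2298) - z = (1405 - 1*2298) - 1*(-75/17) = (1405 - 2298) + 75/17 = -893 + 75/17 = -15106/17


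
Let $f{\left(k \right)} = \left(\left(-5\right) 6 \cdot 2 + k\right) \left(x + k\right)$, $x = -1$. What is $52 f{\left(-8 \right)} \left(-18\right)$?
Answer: $-572832$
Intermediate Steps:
$f{\left(k \right)} = \left(-1 + k\right) \left(-60 + k\right)$ ($f{\left(k \right)} = \left(\left(-5\right) 6 \cdot 2 + k\right) \left(-1 + k\right) = \left(\left(-30\right) 2 + k\right) \left(-1 + k\right) = \left(-60 + k\right) \left(-1 + k\right) = \left(-1 + k\right) \left(-60 + k\right)$)
$52 f{\left(-8 \right)} \left(-18\right) = 52 \left(60 + \left(-8\right)^{2} - -488\right) \left(-18\right) = 52 \left(60 + 64 + 488\right) \left(-18\right) = 52 \cdot 612 \left(-18\right) = 31824 \left(-18\right) = -572832$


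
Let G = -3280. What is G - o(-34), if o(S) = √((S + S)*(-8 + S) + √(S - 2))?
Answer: -3280 - √(2856 + 6*I) ≈ -3333.4 - 0.056136*I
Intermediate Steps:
o(S) = √(√(-2 + S) + 2*S*(-8 + S)) (o(S) = √((2*S)*(-8 + S) + √(-2 + S)) = √(2*S*(-8 + S) + √(-2 + S)) = √(√(-2 + S) + 2*S*(-8 + S)))
G - o(-34) = -3280 - √(√(-2 - 34) - 16*(-34) + 2*(-34)²) = -3280 - √(√(-36) + 544 + 2*1156) = -3280 - √(6*I + 544 + 2312) = -3280 - √(2856 + 6*I)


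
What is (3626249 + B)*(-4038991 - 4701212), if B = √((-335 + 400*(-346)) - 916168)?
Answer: -31694152388547 - 8740203*I*√1054903 ≈ -3.1694e+13 - 8.9769e+9*I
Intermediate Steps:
B = I*√1054903 (B = √((-335 - 138400) - 916168) = √(-138735 - 916168) = √(-1054903) = I*√1054903 ≈ 1027.1*I)
(3626249 + B)*(-4038991 - 4701212) = (3626249 + I*√1054903)*(-4038991 - 4701212) = (3626249 + I*√1054903)*(-8740203) = -31694152388547 - 8740203*I*√1054903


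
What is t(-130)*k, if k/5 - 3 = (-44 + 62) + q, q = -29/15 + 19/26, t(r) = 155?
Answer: 1196755/78 ≈ 15343.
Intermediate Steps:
q = -469/390 (q = -29*1/15 + 19*(1/26) = -29/15 + 19/26 = -469/390 ≈ -1.2026)
k = 7721/78 (k = 15 + 5*((-44 + 62) - 469/390) = 15 + 5*(18 - 469/390) = 15 + 5*(6551/390) = 15 + 6551/78 = 7721/78 ≈ 98.987)
t(-130)*k = 155*(7721/78) = 1196755/78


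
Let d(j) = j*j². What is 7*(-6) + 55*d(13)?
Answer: 120793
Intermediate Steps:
d(j) = j³
7*(-6) + 55*d(13) = 7*(-6) + 55*13³ = -42 + 55*2197 = -42 + 120835 = 120793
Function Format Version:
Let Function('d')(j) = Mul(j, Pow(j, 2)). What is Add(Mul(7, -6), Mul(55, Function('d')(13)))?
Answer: 120793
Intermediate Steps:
Function('d')(j) = Pow(j, 3)
Add(Mul(7, -6), Mul(55, Function('d')(13))) = Add(Mul(7, -6), Mul(55, Pow(13, 3))) = Add(-42, Mul(55, 2197)) = Add(-42, 120835) = 120793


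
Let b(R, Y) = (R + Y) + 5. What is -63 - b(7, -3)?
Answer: -72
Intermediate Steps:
b(R, Y) = 5 + R + Y
-63 - b(7, -3) = -63 - (5 + 7 - 3) = -63 - 1*9 = -63 - 9 = -72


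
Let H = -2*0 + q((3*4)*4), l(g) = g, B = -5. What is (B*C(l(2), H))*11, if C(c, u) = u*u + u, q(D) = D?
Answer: -129360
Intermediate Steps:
H = 48 (H = -2*0 + (3*4)*4 = 0 + 12*4 = 0 + 48 = 48)
C(c, u) = u + u² (C(c, u) = u² + u = u + u²)
(B*C(l(2), H))*11 = -240*(1 + 48)*11 = -240*49*11 = -5*2352*11 = -11760*11 = -129360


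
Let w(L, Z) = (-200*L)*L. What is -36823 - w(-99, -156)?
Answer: 1923377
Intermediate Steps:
w(L, Z) = -200*L²
-36823 - w(-99, -156) = -36823 - (-200)*(-99)² = -36823 - (-200)*9801 = -36823 - 1*(-1960200) = -36823 + 1960200 = 1923377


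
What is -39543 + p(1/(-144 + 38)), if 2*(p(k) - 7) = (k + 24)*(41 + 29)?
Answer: -4101811/106 ≈ -38696.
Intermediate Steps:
p(k) = 847 + 35*k (p(k) = 7 + ((k + 24)*(41 + 29))/2 = 7 + ((24 + k)*70)/2 = 7 + (1680 + 70*k)/2 = 7 + (840 + 35*k) = 847 + 35*k)
-39543 + p(1/(-144 + 38)) = -39543 + (847 + 35/(-144 + 38)) = -39543 + (847 + 35/(-106)) = -39543 + (847 + 35*(-1/106)) = -39543 + (847 - 35/106) = -39543 + 89747/106 = -4101811/106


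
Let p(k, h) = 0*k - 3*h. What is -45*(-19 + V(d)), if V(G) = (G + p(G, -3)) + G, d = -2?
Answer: 630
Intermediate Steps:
p(k, h) = -3*h (p(k, h) = 0 - 3*h = -3*h)
V(G) = 9 + 2*G (V(G) = (G - 3*(-3)) + G = (G + 9) + G = (9 + G) + G = 9 + 2*G)
-45*(-19 + V(d)) = -45*(-19 + (9 + 2*(-2))) = -45*(-19 + (9 - 4)) = -45*(-19 + 5) = -45*(-14) = 630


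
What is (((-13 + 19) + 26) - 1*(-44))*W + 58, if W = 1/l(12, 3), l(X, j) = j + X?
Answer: 946/15 ≈ 63.067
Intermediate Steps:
l(X, j) = X + j
W = 1/15 (W = 1/(12 + 3) = 1/15 ≈ 0.066667)
(((-13 + 19) + 26) - 1*(-44))*W + 58 = (((-13 + 19) + 26) - 1*(-44))*(1/15) + 58 = ((6 + 26) + 44)*(1/15) + 58 = (32 + 44)*(1/15) + 58 = 76*(1/15) + 58 = 76/15 + 58 = 946/15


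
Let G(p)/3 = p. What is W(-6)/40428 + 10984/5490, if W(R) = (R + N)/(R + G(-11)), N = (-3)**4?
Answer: 106901069/53432340 ≈ 2.0007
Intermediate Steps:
G(p) = 3*p
N = 81
W(R) = (81 + R)/(-33 + R) (W(R) = (R + 81)/(R + 3*(-11)) = (81 + R)/(R - 33) = (81 + R)/(-33 + R))
W(-6)/40428 + 10984/5490 = ((81 - 6)/(-33 - 6))/40428 + 10984/5490 = (75/(-39))*(1/40428) + 10984*(1/5490) = -1/39*75*(1/40428) + 5492/2745 = -25/13*1/40428 + 5492/2745 = -25/525564 + 5492/2745 = 106901069/53432340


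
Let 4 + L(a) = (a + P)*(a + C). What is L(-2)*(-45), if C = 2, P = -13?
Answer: 180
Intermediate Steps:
L(a) = -4 + (-13 + a)*(2 + a) (L(a) = -4 + (a - 13)*(a + 2) = -4 + (-13 + a)*(2 + a))
L(-2)*(-45) = (-30 + (-2)² - 11*(-2))*(-45) = (-30 + 4 + 22)*(-45) = -4*(-45) = 180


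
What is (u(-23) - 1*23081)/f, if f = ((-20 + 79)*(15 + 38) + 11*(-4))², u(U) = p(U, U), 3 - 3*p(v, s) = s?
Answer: -69217/28514667 ≈ -0.0024274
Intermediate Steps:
p(v, s) = 1 - s/3
u(U) = 1 - U/3
f = 9504889 (f = (59*53 - 44)² = (3127 - 44)² = 3083² = 9504889)
(u(-23) - 1*23081)/f = ((1 - ⅓*(-23)) - 1*23081)/9504889 = ((1 + 23/3) - 23081)*(1/9504889) = (26/3 - 23081)*(1/9504889) = -69217/3*1/9504889 = -69217/28514667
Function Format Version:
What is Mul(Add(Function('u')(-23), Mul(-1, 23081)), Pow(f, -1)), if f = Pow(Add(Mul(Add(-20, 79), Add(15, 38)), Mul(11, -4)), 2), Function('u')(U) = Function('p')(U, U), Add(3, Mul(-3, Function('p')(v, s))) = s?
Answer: Rational(-69217, 28514667) ≈ -0.0024274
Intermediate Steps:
Function('p')(v, s) = Add(1, Mul(Rational(-1, 3), s))
Function('u')(U) = Add(1, Mul(Rational(-1, 3), U))
f = 9504889 (f = Pow(Add(Mul(59, 53), -44), 2) = Pow(Add(3127, -44), 2) = Pow(3083, 2) = 9504889)
Mul(Add(Function('u')(-23), Mul(-1, 23081)), Pow(f, -1)) = Mul(Add(Add(1, Mul(Rational(-1, 3), -23)), Mul(-1, 23081)), Pow(9504889, -1)) = Mul(Add(Add(1, Rational(23, 3)), -23081), Rational(1, 9504889)) = Mul(Add(Rational(26, 3), -23081), Rational(1, 9504889)) = Mul(Rational(-69217, 3), Rational(1, 9504889)) = Rational(-69217, 28514667)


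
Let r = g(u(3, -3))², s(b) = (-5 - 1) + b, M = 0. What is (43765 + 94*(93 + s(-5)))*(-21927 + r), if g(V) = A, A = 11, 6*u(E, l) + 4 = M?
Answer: -1122420238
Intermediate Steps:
u(E, l) = -⅔ (u(E, l) = -⅔ + (⅙)*0 = -⅔ + 0 = -⅔)
g(V) = 11
s(b) = -6 + b
r = 121 (r = 11² = 121)
(43765 + 94*(93 + s(-5)))*(-21927 + r) = (43765 + 94*(93 + (-6 - 5)))*(-21927 + 121) = (43765 + 94*(93 - 11))*(-21806) = (43765 + 94*82)*(-21806) = (43765 + 7708)*(-21806) = 51473*(-21806) = -1122420238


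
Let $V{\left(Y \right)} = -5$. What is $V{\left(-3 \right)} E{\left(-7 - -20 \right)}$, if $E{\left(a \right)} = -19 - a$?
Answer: $160$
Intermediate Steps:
$V{\left(-3 \right)} E{\left(-7 - -20 \right)} = - 5 \left(-19 - \left(-7 - -20\right)\right) = - 5 \left(-19 - \left(-7 + 20\right)\right) = - 5 \left(-19 - 13\right) = \left(-5\right) \left(-32\right) = 160$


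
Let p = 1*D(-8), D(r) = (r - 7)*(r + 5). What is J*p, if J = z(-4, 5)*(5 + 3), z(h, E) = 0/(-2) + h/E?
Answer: -288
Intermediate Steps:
D(r) = (-7 + r)*(5 + r)
z(h, E) = h/E (z(h, E) = 0*(-½) + h/E = 0 + h/E = h/E)
p = 45 (p = 1*(-35 + (-8)² - 2*(-8)) = 1*(-35 + 64 + 16) = 1*45 = 45)
J = -32/5 (J = (-4/5)*(5 + 3) = -4*⅕*8 = -⅘*8 = -32/5 ≈ -6.4000)
J*p = -32/5*45 = -288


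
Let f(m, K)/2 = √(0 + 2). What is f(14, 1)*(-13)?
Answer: -26*√2 ≈ -36.770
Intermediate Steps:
f(m, K) = 2*√2 (f(m, K) = 2*√(0 + 2) = 2*√2)
f(14, 1)*(-13) = (2*√2)*(-13) = -26*√2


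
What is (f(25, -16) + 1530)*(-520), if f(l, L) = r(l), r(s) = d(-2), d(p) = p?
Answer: -794560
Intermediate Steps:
r(s) = -2
f(l, L) = -2
(f(25, -16) + 1530)*(-520) = (-2 + 1530)*(-520) = 1528*(-520) = -794560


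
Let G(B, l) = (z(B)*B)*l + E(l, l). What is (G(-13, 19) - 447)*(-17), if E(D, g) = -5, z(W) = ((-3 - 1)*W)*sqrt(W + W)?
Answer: 7684 + 218348*I*sqrt(26) ≈ 7684.0 + 1.1134e+6*I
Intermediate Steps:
z(W) = -4*sqrt(2)*W**(3/2) (z(W) = (-4*W)*sqrt(2*W) = (-4*W)*(sqrt(2)*sqrt(W)) = -4*sqrt(2)*W**(3/2))
G(B, l) = -5 - 4*l*sqrt(2)*B**(5/2) (G(B, l) = ((-4*sqrt(2)*B**(3/2))*B)*l - 5 = (-4*sqrt(2)*B**(5/2))*l - 5 = -4*l*sqrt(2)*B**(5/2) - 5 = -5 - 4*l*sqrt(2)*B**(5/2))
(G(-13, 19) - 447)*(-17) = ((-5 - 4*19*sqrt(2)*(-13)**(5/2)) - 447)*(-17) = ((-5 - 4*19*sqrt(2)*169*I*sqrt(13)) - 447)*(-17) = ((-5 - 12844*I*sqrt(26)) - 447)*(-17) = (-452 - 12844*I*sqrt(26))*(-17) = 7684 + 218348*I*sqrt(26)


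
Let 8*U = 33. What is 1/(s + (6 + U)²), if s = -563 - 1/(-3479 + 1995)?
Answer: -23744/10933725 ≈ -0.0021716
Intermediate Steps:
U = 33/8 (U = (⅛)*33 = 33/8 ≈ 4.1250)
s = -835491/1484 (s = -563 - 1/(-1484) = -563 - 1*(-1/1484) = -563 + 1/1484 = -835491/1484 ≈ -563.00)
1/(s + (6 + U)²) = 1/(-835491/1484 + (6 + 33/8)²) = 1/(-835491/1484 + (81/8)²) = 1/(-835491/1484 + 6561/64) = 1/(-10933725/23744) = -23744/10933725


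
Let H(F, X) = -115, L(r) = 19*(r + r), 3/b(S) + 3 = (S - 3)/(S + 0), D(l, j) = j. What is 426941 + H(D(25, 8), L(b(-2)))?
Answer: 426826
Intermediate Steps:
b(S) = 3/(-3 + (-3 + S)/S) (b(S) = 3/(-3 + (S - 3)/(S + 0)) = 3/(-3 + (-3 + S)/S))
L(r) = 38*r (L(r) = 19*(2*r) = 38*r)
426941 + H(D(25, 8), L(b(-2))) = 426941 - 115 = 426826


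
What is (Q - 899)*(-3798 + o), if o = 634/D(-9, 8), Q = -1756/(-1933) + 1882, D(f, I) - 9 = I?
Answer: -121591951140/32861 ≈ -3.7002e+6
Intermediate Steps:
D(f, I) = 9 + I
Q = 3639662/1933 (Q = -1756*(-1/1933) + 1882 = 1756/1933 + 1882 = 3639662/1933 ≈ 1882.9)
o = 634/17 (o = 634/(9 + 8) = 634/17 ≈ 37.294)
(Q - 899)*(-3798 + o) = (3639662/1933 - 899)*(-3798 + 634/17) = (1901895/1933)*(-63932/17) = -121591951140/32861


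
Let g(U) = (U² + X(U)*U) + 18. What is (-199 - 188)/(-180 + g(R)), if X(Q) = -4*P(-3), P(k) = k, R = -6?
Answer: 43/22 ≈ 1.9545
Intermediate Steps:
X(Q) = 12 (X(Q) = -4*(-3) = 12)
g(U) = 18 + U² + 12*U (g(U) = (U² + 12*U) + 18 = 18 + U² + 12*U)
(-199 - 188)/(-180 + g(R)) = (-199 - 188)/(-180 + (18 + (-6)² + 12*(-6))) = -387/(-180 + (18 + 36 - 72)) = -387/(-180 - 18) = -387/(-198) = -387*(-1/198) = 43/22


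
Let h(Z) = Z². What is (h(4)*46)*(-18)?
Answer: -13248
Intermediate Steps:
(h(4)*46)*(-18) = (4²*46)*(-18) = (16*46)*(-18) = 736*(-18) = -13248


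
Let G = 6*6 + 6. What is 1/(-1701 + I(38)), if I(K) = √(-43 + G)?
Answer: -1701/2893402 - I/2893402 ≈ -0.00058789 - 3.4561e-7*I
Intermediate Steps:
G = 42 (G = 36 + 6 = 42)
I(K) = I (I(K) = √(-43 + 42) = √(-1) = I)
1/(-1701 + I(38)) = 1/(-1701 + I) = (-1701 - I)/2893402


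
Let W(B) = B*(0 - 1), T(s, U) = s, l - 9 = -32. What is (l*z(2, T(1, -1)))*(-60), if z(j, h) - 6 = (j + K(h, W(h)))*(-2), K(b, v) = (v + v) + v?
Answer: 11040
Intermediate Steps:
l = -23 (l = 9 - 32 = -23)
W(B) = -B (W(B) = B*(-1) = -B)
K(b, v) = 3*v (K(b, v) = 2*v + v = 3*v)
z(j, h) = 6 - 2*j + 6*h (z(j, h) = 6 + (j + 3*(-h))*(-2) = 6 + (j - 3*h)*(-2) = 6 + (-2*j + 6*h) = 6 - 2*j + 6*h)
(l*z(2, T(1, -1)))*(-60) = -23*(6 - 2*2 + 6*1)*(-60) = -23*(6 - 4 + 6)*(-60) = -23*8*(-60) = -184*(-60) = 11040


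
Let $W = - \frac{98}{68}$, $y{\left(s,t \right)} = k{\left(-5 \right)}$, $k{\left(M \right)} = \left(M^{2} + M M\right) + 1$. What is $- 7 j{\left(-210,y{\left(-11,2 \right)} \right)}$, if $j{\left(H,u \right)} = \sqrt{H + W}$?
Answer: $- \frac{7 i \sqrt{244426}}{34} \approx - 101.79 i$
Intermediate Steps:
$k{\left(M \right)} = 1 + 2 M^{2}$ ($k{\left(M \right)} = \left(M^{2} + M^{2}\right) + 1 = 2 M^{2} + 1 = 1 + 2 M^{2}$)
$y{\left(s,t \right)} = 51$ ($y{\left(s,t \right)} = 1 + 2 \left(-5\right)^{2} = 1 + 2 \cdot 25 = 1 + 50 = 51$)
$W = - \frac{49}{34}$ ($W = \left(-98\right) \frac{1}{68} = - \frac{49}{34} \approx -1.4412$)
$j{\left(H,u \right)} = \sqrt{- \frac{49}{34} + H}$ ($j{\left(H,u \right)} = \sqrt{H - \frac{49}{34}} = \sqrt{- \frac{49}{34} + H}$)
$- 7 j{\left(-210,y{\left(-11,2 \right)} \right)} = - 7 \frac{\sqrt{-1666 + 1156 \left(-210\right)}}{34} = - 7 \frac{\sqrt{-1666 - 242760}}{34} = - 7 \frac{\sqrt{-244426}}{34} = - 7 \frac{i \sqrt{244426}}{34} = - \frac{7 i \sqrt{244426}}{34}$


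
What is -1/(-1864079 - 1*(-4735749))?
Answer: -1/2871670 ≈ -3.4823e-7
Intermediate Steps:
-1/(-1864079 - 1*(-4735749)) = -1/(-1864079 + 4735749) = -1/2871670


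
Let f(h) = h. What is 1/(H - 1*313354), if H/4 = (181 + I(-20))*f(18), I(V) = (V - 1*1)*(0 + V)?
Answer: -1/270082 ≈ -3.7026e-6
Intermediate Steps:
I(V) = V*(-1 + V) (I(V) = (V - 1)*V = (-1 + V)*V = V*(-1 + V))
H = 43272 (H = 4*((181 - 20*(-1 - 20))*18) = 4*((181 - 20*(-21))*18) = 4*((181 + 420)*18) = 4*(601*18) = 4*10818 = 43272)
1/(H - 1*313354) = 1/(43272 - 1*313354) = 1/(43272 - 313354) = 1/(-270082) = -1/270082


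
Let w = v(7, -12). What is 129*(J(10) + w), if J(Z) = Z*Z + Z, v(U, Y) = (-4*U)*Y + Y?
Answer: 55986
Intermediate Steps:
v(U, Y) = Y - 4*U*Y (v(U, Y) = -4*U*Y + Y = Y - 4*U*Y)
w = 324 (w = -12*(1 - 4*7) = -12*(1 - 28) = -12*(-27) = 324)
J(Z) = Z + Z**2 (J(Z) = Z**2 + Z = Z + Z**2)
129*(J(10) + w) = 129*(10*(1 + 10) + 324) = 129*(10*11 + 324) = 129*(110 + 324) = 129*434 = 55986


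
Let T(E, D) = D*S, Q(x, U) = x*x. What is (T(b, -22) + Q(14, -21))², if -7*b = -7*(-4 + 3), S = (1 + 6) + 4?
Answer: 2116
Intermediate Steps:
S = 11 (S = 7 + 4 = 11)
Q(x, U) = x²
b = -1 (b = -(-1)*(-4 + 3) = -(-1)*(-1) = -⅐*7 = -1)
T(E, D) = 11*D (T(E, D) = D*11 = 11*D)
(T(b, -22) + Q(14, -21))² = (11*(-22) + 14²)² = (-242 + 196)² = (-46)² = 2116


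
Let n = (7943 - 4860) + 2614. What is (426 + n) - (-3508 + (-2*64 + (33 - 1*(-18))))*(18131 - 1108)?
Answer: 61033578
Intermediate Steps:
n = 5697 (n = 3083 + 2614 = 5697)
(426 + n) - (-3508 + (-2*64 + (33 - 1*(-18))))*(18131 - 1108) = (426 + 5697) - (-3508 + (-2*64 + (33 - 1*(-18))))*(18131 - 1108) = 6123 - (-3508 + (-128 + (33 + 18)))*17023 = 6123 - (-3508 + (-128 + 51))*17023 = 6123 - (-3508 - 77)*17023 = 6123 - (-3585)*17023 = 6123 - 1*(-61027455) = 6123 + 61027455 = 61033578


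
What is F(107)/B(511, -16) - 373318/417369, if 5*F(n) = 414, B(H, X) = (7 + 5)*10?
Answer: -8533339/41736900 ≈ -0.20446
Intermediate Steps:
B(H, X) = 120 (B(H, X) = 12*10 = 120)
F(n) = 414/5 (F(n) = (⅕)*414 = 414/5)
F(107)/B(511, -16) - 373318/417369 = (414/5)/120 - 373318/417369 = (414/5)*(1/120) - 373318*1/417369 = 69/100 - 373318/417369 = -8533339/41736900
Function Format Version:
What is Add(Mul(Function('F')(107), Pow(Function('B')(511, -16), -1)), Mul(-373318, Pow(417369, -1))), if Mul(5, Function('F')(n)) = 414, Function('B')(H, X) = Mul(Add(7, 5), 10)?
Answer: Rational(-8533339, 41736900) ≈ -0.20446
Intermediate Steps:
Function('B')(H, X) = 120 (Function('B')(H, X) = Mul(12, 10) = 120)
Function('F')(n) = Rational(414, 5) (Function('F')(n) = Mul(Rational(1, 5), 414) = Rational(414, 5))
Add(Mul(Function('F')(107), Pow(Function('B')(511, -16), -1)), Mul(-373318, Pow(417369, -1))) = Add(Mul(Rational(414, 5), Pow(120, -1)), Mul(-373318, Pow(417369, -1))) = Add(Mul(Rational(414, 5), Rational(1, 120)), Mul(-373318, Rational(1, 417369))) = Add(Rational(69, 100), Rational(-373318, 417369)) = Rational(-8533339, 41736900)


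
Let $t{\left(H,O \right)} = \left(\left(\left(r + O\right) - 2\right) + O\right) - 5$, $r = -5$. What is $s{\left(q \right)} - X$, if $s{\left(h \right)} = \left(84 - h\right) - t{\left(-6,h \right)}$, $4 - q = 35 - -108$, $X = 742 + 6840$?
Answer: $-7069$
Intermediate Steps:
$X = 7582$
$q = -139$ ($q = 4 - \left(35 - -108\right) = 4 - \left(35 + 108\right) = 4 - 143 = -139$)
$t{\left(H,O \right)} = -12 + 2 O$ ($t{\left(H,O \right)} = \left(\left(\left(-5 + O\right) - 2\right) + O\right) - 5 = \left(\left(-7 + O\right) + O\right) - 5 = \left(-7 + 2 O\right) - 5 = -12 + 2 O$)
$s{\left(h \right)} = 96 - 3 h$ ($s{\left(h \right)} = \left(84 - h\right) - \left(-12 + 2 h\right) = 96 - 3 h$)
$s{\left(q \right)} - X = \left(96 - -417\right) - 7582 = \left(96 + 417\right) - 7582 = 513 - 7582 = -7069$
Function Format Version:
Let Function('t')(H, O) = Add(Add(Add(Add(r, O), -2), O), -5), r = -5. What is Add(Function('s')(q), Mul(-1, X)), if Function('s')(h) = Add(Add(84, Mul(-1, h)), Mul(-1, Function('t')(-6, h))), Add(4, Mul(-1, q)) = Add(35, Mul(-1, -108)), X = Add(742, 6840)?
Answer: -7069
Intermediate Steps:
X = 7582
q = -139 (q = Add(4, Mul(-1, Add(35, Mul(-1, -108)))) = Add(4, Mul(-1, Add(35, 108))) = Add(4, Mul(-1, 143)) = Add(4, -143) = -139)
Function('t')(H, O) = Add(-12, Mul(2, O)) (Function('t')(H, O) = Add(Add(Add(Add(-5, O), -2), O), -5) = Add(Add(Add(-7, O), O), -5) = Add(Add(-7, Mul(2, O)), -5) = Add(-12, Mul(2, O)))
Function('s')(h) = Add(96, Mul(-3, h)) (Function('s')(h) = Add(Add(84, Mul(-1, h)), Mul(-1, Add(-12, Mul(2, h)))) = Add(Add(84, Mul(-1, h)), Add(12, Mul(-2, h))) = Add(96, Mul(-3, h)))
Add(Function('s')(q), Mul(-1, X)) = Add(Add(96, Mul(-3, -139)), Mul(-1, 7582)) = Add(Add(96, 417), -7582) = Add(513, -7582) = -7069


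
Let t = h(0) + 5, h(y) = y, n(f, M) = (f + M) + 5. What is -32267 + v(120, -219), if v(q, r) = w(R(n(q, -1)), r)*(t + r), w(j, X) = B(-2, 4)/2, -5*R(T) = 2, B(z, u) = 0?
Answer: -32267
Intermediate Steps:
n(f, M) = 5 + M + f (n(f, M) = (M + f) + 5 = 5 + M + f)
R(T) = -⅖ (R(T) = -⅕*2 = -⅖)
w(j, X) = 0 (w(j, X) = 0/2 = 0*(½) = 0)
t = 5 (t = 0 + 5 = 5)
v(q, r) = 0 (v(q, r) = 0*(5 + r) = 0)
-32267 + v(120, -219) = -32267 + 0 = -32267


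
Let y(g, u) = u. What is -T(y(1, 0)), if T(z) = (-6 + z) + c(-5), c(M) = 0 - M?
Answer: 1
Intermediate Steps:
c(M) = -M
T(z) = -1 + z (T(z) = (-6 + z) - 1*(-5) = (-6 + z) + 5 = -1 + z)
-T(y(1, 0)) = -(-1 + 0) = -1*(-1) = 1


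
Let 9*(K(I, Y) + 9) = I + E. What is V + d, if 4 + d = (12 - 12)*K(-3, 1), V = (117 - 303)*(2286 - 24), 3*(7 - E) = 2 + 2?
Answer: -420736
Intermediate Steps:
E = 17/3 (E = 7 - (2 + 2)/3 = 7 - ⅓*4 = 7 - 4/3 = 17/3 ≈ 5.6667)
V = -420732 (V = -186*2262 = -420732)
K(I, Y) = -226/27 + I/9 (K(I, Y) = -9 + (I + 17/3)/9 = -9 + (17/3 + I)/9 = -9 + (17/27 + I/9) = -226/27 + I/9)
d = -4 (d = -4 + (12 - 12)*(-226/27 + (⅑)*(-3)) = -4 + 0*(-226/27 - ⅓) = -4 + 0*(-235/27) = -4 + 0 = -4)
V + d = -420732 - 4 = -420736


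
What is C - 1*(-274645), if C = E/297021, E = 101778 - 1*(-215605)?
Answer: 81575649928/297021 ≈ 2.7465e+5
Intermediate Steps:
E = 317383 (E = 101778 + 215605 = 317383)
C = 317383/297021 ≈ 1.0686
C - 1*(-274645) = 317383/297021 - 1*(-274645) = 317383/297021 + 274645 = 81575649928/297021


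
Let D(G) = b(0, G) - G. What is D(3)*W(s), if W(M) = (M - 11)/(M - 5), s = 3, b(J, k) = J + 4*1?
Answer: 4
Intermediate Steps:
b(J, k) = 4 + J (b(J, k) = J + 4 = 4 + J)
D(G) = 4 - G (D(G) = (4 + 0) - G = 4 - G)
W(M) = (-11 + M)/(-5 + M)
D(3)*W(s) = (4 - 1*3)*((-11 + 3)/(-5 + 3)) = (4 - 3)*(-8/(-2)) = 1*(-1/2*(-8)) = 1*4 = 4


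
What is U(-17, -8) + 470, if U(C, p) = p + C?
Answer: 445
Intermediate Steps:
U(C, p) = C + p
U(-17, -8) + 470 = (-17 - 8) + 470 = -25 + 470 = 445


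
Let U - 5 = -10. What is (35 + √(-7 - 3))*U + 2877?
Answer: 2702 - 5*I*√10 ≈ 2702.0 - 15.811*I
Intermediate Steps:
U = -5 (U = 5 - 10 = -5)
(35 + √(-7 - 3))*U + 2877 = (35 + √(-7 - 3))*(-5) + 2877 = (35 + √(-10))*(-5) + 2877 = (35 + I*√10)*(-5) + 2877 = (-175 - 5*I*√10) + 2877 = 2702 - 5*I*√10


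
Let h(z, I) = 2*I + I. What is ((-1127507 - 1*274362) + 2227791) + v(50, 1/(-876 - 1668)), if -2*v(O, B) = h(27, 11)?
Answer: 1651811/2 ≈ 8.2591e+5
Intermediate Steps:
h(z, I) = 3*I
v(O, B) = -33/2 (v(O, B) = -3*11/2 = -1/2*33 = -33/2)
((-1127507 - 1*274362) + 2227791) + v(50, 1/(-876 - 1668)) = ((-1127507 - 1*274362) + 2227791) - 33/2 = ((-1127507 - 274362) + 2227791) - 33/2 = (-1401869 + 2227791) - 33/2 = 825922 - 33/2 = 1651811/2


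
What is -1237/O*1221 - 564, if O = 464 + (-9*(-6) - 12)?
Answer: -163251/46 ≈ -3548.9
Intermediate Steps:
O = 506 (O = 464 + (54 - 12) = 464 + 42 = 506)
-1237/O*1221 - 564 = -1237/506*1221 - 564 = -137307/46 - 564 = -163251/46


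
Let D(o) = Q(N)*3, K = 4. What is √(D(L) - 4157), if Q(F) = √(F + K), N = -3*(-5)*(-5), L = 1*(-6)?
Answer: √(-4157 + 3*I*√71) ≈ 0.196 + 64.475*I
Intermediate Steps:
L = -6
N = -75 (N = 15*(-5) = -75)
Q(F) = √(4 + F) (Q(F) = √(F + 4) = √(4 + F))
D(o) = 3*I*√71 (D(o) = √(4 - 75)*3 = √(-71)*3 = (I*√71)*3 = 3*I*√71)
√(D(L) - 4157) = √(3*I*√71 - 4157) = √(-4157 + 3*I*√71)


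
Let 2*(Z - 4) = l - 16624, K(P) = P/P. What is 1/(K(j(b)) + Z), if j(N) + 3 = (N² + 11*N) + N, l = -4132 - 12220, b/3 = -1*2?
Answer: -1/16483 ≈ -6.0669e-5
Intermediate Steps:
b = -6 (b = 3*(-1*2) = 3*(-2) = -6)
l = -16352
j(N) = -3 + N² + 12*N (j(N) = -3 + ((N² + 11*N) + N) = -3 + (N² + 12*N) = -3 + N² + 12*N)
K(P) = 1
Z = -16484 (Z = 4 + (-16352 - 16624)/2 = 4 + (½)*(-32976) = 4 - 16488 = -16484)
1/(K(j(b)) + Z) = 1/(1 - 16484) = 1/(-16483) = -1/16483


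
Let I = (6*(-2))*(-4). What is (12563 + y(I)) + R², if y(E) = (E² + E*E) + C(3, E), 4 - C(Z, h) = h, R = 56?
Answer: 20263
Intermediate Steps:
C(Z, h) = 4 - h
I = 48 (I = -12*(-4) = 48)
y(E) = 4 - E + 2*E² (y(E) = (E² + E*E) + (4 - E) = (E² + E²) + (4 - E) = 2*E² + (4 - E) = 4 - E + 2*E²)
(12563 + y(I)) + R² = (12563 + (4 - 1*48 + 2*48²)) + 56² = (12563 + (4 - 48 + 2*2304)) + 3136 = (12563 + (4 - 48 + 4608)) + 3136 = (12563 + 4564) + 3136 = 17127 + 3136 = 20263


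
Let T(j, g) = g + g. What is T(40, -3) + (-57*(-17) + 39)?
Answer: 1002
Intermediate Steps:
T(j, g) = 2*g
T(40, -3) + (-57*(-17) + 39) = 2*(-3) + (-57*(-17) + 39) = -6 + (969 + 39) = -6 + 1008 = 1002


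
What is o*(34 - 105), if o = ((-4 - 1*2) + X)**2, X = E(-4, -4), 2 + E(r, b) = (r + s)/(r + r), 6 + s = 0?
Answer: -51759/16 ≈ -3234.9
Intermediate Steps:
s = -6 (s = -6 + 0 = -6)
E(r, b) = -2 + (-6 + r)/(2*r) (E(r, b) = -2 + (r - 6)/(r + r) = -2 + (-6 + r)/((2*r)) = -2 + (-6 + r)*(1/(2*r)) = -2 + (-6 + r)/(2*r))
X = -3/4 (X = -3/2 - 3/(-4) = -3/2 - 3*(-1/4) = -3/2 + 3/4 = -3/4 ≈ -0.75000)
o = 729/16 (o = ((-4 - 1*2) - 3/4)**2 = ((-4 - 2) - 3/4)**2 = (-6 - 3/4)**2 = (-27/4)**2 = 729/16 ≈ 45.563)
o*(34 - 105) = 729*(34 - 105)/16 = (729/16)*(-71) = -51759/16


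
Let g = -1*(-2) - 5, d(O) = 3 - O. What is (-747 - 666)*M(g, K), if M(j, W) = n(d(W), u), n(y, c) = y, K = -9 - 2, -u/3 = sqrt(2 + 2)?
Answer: -19782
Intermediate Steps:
u = -6 (u = -3*sqrt(2 + 2) = -3*sqrt(4) = -3*2 = -6)
K = -11
g = -3 (g = 2 - 5 = -3)
M(j, W) = 3 - W
(-747 - 666)*M(g, K) = (-747 - 666)*(3 - 1*(-11)) = -1413*(3 + 11) = -1413*14 = -19782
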